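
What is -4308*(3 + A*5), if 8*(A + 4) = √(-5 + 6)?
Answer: 141087/2 ≈ 70544.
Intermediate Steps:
A = -31/8 (A = -4 + √(-5 + 6)/8 = -4 + √1/8 = -4 + (⅛)*1 = -4 + ⅛ = -31/8 ≈ -3.8750)
-4308*(3 + A*5) = -4308*(3 - 31/8*5) = -4308*(3 - 155/8) = -4308*(-131/8) = 141087/2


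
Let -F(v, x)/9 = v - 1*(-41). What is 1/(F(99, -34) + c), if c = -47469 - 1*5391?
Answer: -1/54120 ≈ -1.8477e-5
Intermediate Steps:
F(v, x) = -369 - 9*v (F(v, x) = -9*(v - 1*(-41)) = -9*(v + 41) = -9*(41 + v) = -369 - 9*v)
c = -52860 (c = -47469 - 5391 = -52860)
1/(F(99, -34) + c) = 1/((-369 - 9*99) - 52860) = 1/((-369 - 891) - 52860) = 1/(-1260 - 52860) = 1/(-54120) = -1/54120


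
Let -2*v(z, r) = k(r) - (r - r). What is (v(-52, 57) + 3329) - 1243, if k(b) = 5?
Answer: 4167/2 ≈ 2083.5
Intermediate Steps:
v(z, r) = -5/2 (v(z, r) = -(5 - (r - r))/2 = -(5 - 1*0)/2 = -(5 + 0)/2 = -1/2*5 = -5/2)
(v(-52, 57) + 3329) - 1243 = (-5/2 + 3329) - 1243 = 6653/2 - 1243 = 4167/2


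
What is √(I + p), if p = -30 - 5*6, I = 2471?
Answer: √2411 ≈ 49.102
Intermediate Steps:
p = -60 (p = -30 - 30 = -60)
√(I + p) = √(2471 - 60) = √2411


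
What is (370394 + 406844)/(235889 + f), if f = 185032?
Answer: 777238/420921 ≈ 1.8465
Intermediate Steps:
(370394 + 406844)/(235889 + f) = (370394 + 406844)/(235889 + 185032) = 777238/420921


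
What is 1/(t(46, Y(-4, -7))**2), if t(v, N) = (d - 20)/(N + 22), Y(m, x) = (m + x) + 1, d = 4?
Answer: 9/16 ≈ 0.56250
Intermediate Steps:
Y(m, x) = 1 + m + x
t(v, N) = -16/(22 + N) (t(v, N) = (4 - 20)/(N + 22) = -16/(22 + N))
1/(t(46, Y(-4, -7))**2) = 1/((-16/(22 + (1 - 4 - 7)))**2) = 1/((-16/(22 - 10))**2) = 1/((-16/12)**2) = 1/((-16*1/12)**2) = 1/((-4/3)**2) = 1/(16/9) = 9/16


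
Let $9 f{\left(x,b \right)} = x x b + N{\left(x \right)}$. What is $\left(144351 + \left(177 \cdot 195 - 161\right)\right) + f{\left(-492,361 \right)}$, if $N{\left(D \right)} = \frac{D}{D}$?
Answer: $\frac{88993450}{9} \approx 9.8882 \cdot 10^{6}$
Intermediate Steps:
$N{\left(D \right)} = 1$
$f{\left(x,b \right)} = \frac{1}{9} + \frac{b x^{2}}{9}$ ($f{\left(x,b \right)} = \frac{x x b + 1}{9} = \frac{x^{2} b + 1}{9} = \frac{b x^{2} + 1}{9} = \frac{1 + b x^{2}}{9} = \frac{1}{9} + \frac{b x^{2}}{9}$)
$\left(144351 + \left(177 \cdot 195 - 161\right)\right) + f{\left(-492,361 \right)} = \left(144351 + \left(177 \cdot 195 - 161\right)\right) + \left(\frac{1}{9} + \frac{1}{9} \cdot 361 \left(-492\right)^{2}\right) = \left(144351 + \left(34515 - 161\right)\right) + \left(\frac{1}{9} + \frac{1}{9} \cdot 361 \cdot 242064\right) = \left(144351 + 34354\right) + \left(\frac{1}{9} + 9709456\right) = 178705 + \frac{87385105}{9} = \frac{88993450}{9}$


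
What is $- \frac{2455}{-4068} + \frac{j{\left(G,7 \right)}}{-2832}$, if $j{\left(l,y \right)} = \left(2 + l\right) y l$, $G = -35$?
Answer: $- \frac{2161435}{960048} \approx -2.2514$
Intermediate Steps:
$j{\left(l,y \right)} = l y \left(2 + l\right)$ ($j{\left(l,y \right)} = y \left(2 + l\right) l = l y \left(2 + l\right)$)
$- \frac{2455}{-4068} + \frac{j{\left(G,7 \right)}}{-2832} = - \frac{2455}{-4068} + \frac{\left(-35\right) 7 \left(2 - 35\right)}{-2832} = \left(-2455\right) \left(- \frac{1}{4068}\right) + \left(-35\right) 7 \left(-33\right) \left(- \frac{1}{2832}\right) = \frac{2455}{4068} + 8085 \left(- \frac{1}{2832}\right) = \frac{2455}{4068} - \frac{2695}{944} = - \frac{2161435}{960048}$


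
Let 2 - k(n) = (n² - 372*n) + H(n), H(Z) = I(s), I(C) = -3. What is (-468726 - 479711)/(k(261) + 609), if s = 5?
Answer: -948437/29585 ≈ -32.058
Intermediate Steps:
H(Z) = -3
k(n) = 5 - n² + 372*n (k(n) = 2 - ((n² - 372*n) - 3) = 2 - (-3 + n² - 372*n) = 2 + (3 - n² + 372*n) = 5 - n² + 372*n)
(-468726 - 479711)/(k(261) + 609) = (-468726 - 479711)/((5 - 1*261² + 372*261) + 609) = -948437/((5 - 1*68121 + 97092) + 609) = -948437/((5 - 68121 + 97092) + 609) = -948437/(28976 + 609) = -948437/29585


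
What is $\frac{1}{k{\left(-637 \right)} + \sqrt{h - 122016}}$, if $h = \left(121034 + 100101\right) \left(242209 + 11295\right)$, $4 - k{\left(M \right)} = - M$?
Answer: $\frac{633}{56058084335} + \frac{4 \sqrt{3503655314}}{56058084335} \approx 4.2349 \cdot 10^{-6}$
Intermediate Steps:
$k{\left(M \right)} = 4 + M$ ($k{\left(M \right)} = 4 - - M = 4 + M$)
$h = 56058607040$ ($h = 221135 \cdot 253504 = 56058607040$)
$\frac{1}{k{\left(-637 \right)} + \sqrt{h - 122016}} = \frac{1}{\left(4 - 637\right) + \sqrt{56058607040 - 122016}} = \frac{1}{-633 + \sqrt{56058607040 - 122016}} = \frac{1}{-633 + \sqrt{56058485024}} = \frac{1}{-633 + 4 \sqrt{3503655314}}$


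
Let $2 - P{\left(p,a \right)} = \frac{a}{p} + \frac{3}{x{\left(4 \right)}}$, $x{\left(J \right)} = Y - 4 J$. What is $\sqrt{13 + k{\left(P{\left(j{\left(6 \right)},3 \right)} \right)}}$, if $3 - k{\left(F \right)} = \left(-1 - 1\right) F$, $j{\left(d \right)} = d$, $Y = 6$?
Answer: $\frac{7 \sqrt{10}}{5} \approx 4.4272$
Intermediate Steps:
$x{\left(J \right)} = 6 - 4 J$
$P{\left(p,a \right)} = \frac{23}{10} - \frac{a}{p}$ ($P{\left(p,a \right)} = 2 - \left(\frac{a}{p} + \frac{3}{6 - 16}\right) = 2 - \left(\frac{a}{p} + \frac{3}{-10}\right) = 2 - \left(\frac{a}{p} + 3 \left(- \frac{1}{10}\right)\right) = 2 - \left(\frac{a}{p} - \frac{3}{10}\right) = 2 - \left(- \frac{3}{10} + \frac{a}{p}\right) = \frac{23}{10} - \frac{a}{p}$)
$k{\left(F \right)} = 3 + 2 F$ ($k{\left(F \right)} = 3 - \left(-1 - 1\right) F = 3 - - 2 F = 3 + 2 F$)
$\sqrt{13 + k{\left(P{\left(j{\left(6 \right)},3 \right)} \right)}} = \sqrt{13 + \left(3 + 2 \left(\frac{23}{10} - \frac{3}{6}\right)\right)} = \sqrt{13 + \left(3 + 2 \left(\frac{23}{10} - 3 \cdot \frac{1}{6}\right)\right)} = \sqrt{13 + \left(3 + 2 \left(\frac{23}{10} - \frac{1}{2}\right)\right)} = \sqrt{13 + \left(3 + 2 \cdot \frac{9}{5}\right)} = \sqrt{13 + \left(3 + \frac{18}{5}\right)} = \sqrt{13 + \frac{33}{5}} = \sqrt{\frac{98}{5}} = \frac{7 \sqrt{10}}{5}$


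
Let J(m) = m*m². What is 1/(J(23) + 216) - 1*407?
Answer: -5039880/12383 ≈ -407.00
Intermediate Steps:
J(m) = m³
1/(J(23) + 216) - 1*407 = 1/(23³ + 216) - 1*407 = 1/(12167 + 216) - 407 = 1/12383 - 407 = -5039880/12383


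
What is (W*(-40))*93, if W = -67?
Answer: 249240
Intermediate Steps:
(W*(-40))*93 = -67*(-40)*93 = 2680*93 = 249240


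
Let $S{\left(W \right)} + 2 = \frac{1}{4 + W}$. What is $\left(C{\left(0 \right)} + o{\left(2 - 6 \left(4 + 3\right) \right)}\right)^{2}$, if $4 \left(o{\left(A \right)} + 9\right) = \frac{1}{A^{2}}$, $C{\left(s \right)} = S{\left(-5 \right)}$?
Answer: $\frac{5898086401}{40960000} \approx 144.0$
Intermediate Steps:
$S{\left(W \right)} = -2 + \frac{1}{4 + W}$
$C{\left(s \right)} = -3$ ($C{\left(s \right)} = \frac{-7 - -10}{4 - 5} = \frac{-7 + 10}{-1} = \left(-1\right) 3 = -3$)
$o{\left(A \right)} = -9 + \frac{1}{4 A^{2}}$
$\left(C{\left(0 \right)} + o{\left(2 - 6 \left(4 + 3\right) \right)}\right)^{2} = \left(-3 - \left(9 - \frac{1}{4 \left(2 - 6 \left(4 + 3\right)\right)^{2}}\right)\right)^{2} = \left(-3 - \left(9 - \frac{1}{4 \left(2 - 6 \cdot 7\right)^{2}}\right)\right)^{2} = \left(-3 - \left(9 - \frac{1}{4 \left(2 - 42\right)^{2}}\right)\right)^{2} = \left(-3 - \left(9 - \frac{1}{4 \cdot 1600}\right)\right)^{2} = \left(-3 + \left(-9 + \frac{1}{4} \cdot \frac{1}{1600}\right)\right)^{2} = \left(-3 + \left(-9 + \frac{1}{6400}\right)\right)^{2} = \left(-3 - \frac{57599}{6400}\right)^{2} = \left(- \frac{76799}{6400}\right)^{2} = \frac{5898086401}{40960000}$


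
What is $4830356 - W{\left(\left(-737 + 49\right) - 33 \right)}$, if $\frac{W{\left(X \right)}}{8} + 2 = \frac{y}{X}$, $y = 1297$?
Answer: $\frac{3482708588}{721} \approx 4.8304 \cdot 10^{6}$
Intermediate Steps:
$W{\left(X \right)} = -16 + \frac{10376}{X}$ ($W{\left(X \right)} = -16 + 8 \frac{1297}{X} = -16 + \frac{10376}{X}$)
$4830356 - W{\left(\left(-737 + 49\right) - 33 \right)} = 4830356 - \left(-16 + \frac{10376}{\left(-737 + 49\right) - 33}\right) = 4830356 - \left(-16 + \frac{10376}{-688 - 33}\right) = 4830356 - \left(-16 + \frac{10376}{-721}\right) = 4830356 - \left(-16 + 10376 \left(- \frac{1}{721}\right)\right) = 4830356 - \left(-16 - \frac{10376}{721}\right) = 4830356 - - \frac{21912}{721} = 4830356 + \frac{21912}{721} = \frac{3482708588}{721}$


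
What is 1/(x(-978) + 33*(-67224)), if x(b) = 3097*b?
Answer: -1/5247258 ≈ -1.9058e-7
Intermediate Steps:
1/(x(-978) + 33*(-67224)) = 1/(3097*(-978) + 33*(-67224)) = 1/(-3028866 - 2218392) = 1/(-5247258) = -1/5247258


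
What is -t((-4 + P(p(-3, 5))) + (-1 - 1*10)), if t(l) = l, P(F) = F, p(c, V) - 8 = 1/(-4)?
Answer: 29/4 ≈ 7.2500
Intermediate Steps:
p(c, V) = 31/4 (p(c, V) = 8 + 1/(-4) = 8 - ¼ = 31/4)
-t((-4 + P(p(-3, 5))) + (-1 - 1*10)) = -((-4 + 31/4) + (-1 - 1*10)) = -(15/4 + (-1 - 10)) = -(15/4 - 11) = -1*(-29/4) = 29/4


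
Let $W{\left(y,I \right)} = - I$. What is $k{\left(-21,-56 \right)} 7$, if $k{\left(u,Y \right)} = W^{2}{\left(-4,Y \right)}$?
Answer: $21952$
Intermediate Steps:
$k{\left(u,Y \right)} = Y^{2}$ ($k{\left(u,Y \right)} = \left(- Y\right)^{2} = Y^{2}$)
$k{\left(-21,-56 \right)} 7 = \left(-56\right)^{2} \cdot 7 = 3136 \cdot 7 = 21952$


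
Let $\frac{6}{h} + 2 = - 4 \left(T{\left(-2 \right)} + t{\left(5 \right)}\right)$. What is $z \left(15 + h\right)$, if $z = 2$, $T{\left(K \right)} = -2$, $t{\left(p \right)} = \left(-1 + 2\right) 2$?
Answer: $24$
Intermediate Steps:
$t{\left(p \right)} = 2$ ($t{\left(p \right)} = 1 \cdot 2 = 2$)
$h = -3$ ($h = \frac{6}{-2 - 4 \left(-2 + 2\right)} = \frac{6}{-2 - 0} = \frac{6}{-2 + 0} = \frac{6}{-2} = 6 \left(- \frac{1}{2}\right) = -3$)
$z \left(15 + h\right) = 2 \left(15 - 3\right) = 2 \cdot 12 = 24$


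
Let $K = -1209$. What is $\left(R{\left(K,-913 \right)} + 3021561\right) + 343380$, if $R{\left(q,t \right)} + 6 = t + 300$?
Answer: $3364322$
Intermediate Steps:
$R{\left(q,t \right)} = 294 + t$ ($R{\left(q,t \right)} = -6 + \left(t + 300\right) = -6 + \left(300 + t\right) = 294 + t$)
$\left(R{\left(K,-913 \right)} + 3021561\right) + 343380 = \left(\left(294 - 913\right) + 3021561\right) + 343380 = \left(-619 + 3021561\right) + 343380 = 3020942 + 343380 = 3364322$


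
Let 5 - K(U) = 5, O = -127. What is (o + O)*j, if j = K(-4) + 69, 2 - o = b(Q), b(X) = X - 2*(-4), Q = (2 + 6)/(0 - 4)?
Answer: -9039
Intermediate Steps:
K(U) = 0 (K(U) = 5 - 1*5 = 5 - 5 = 0)
Q = -2 (Q = 8/(-4) = 8*(-1/4) = -2)
b(X) = 8 + X (b(X) = X - 1*(-8) = X + 8 = 8 + X)
o = -4 (o = 2 - (8 - 2) = 2 - 1*6 = 2 - 6 = -4)
j = 69 (j = 0 + 69 = 69)
(o + O)*j = (-4 - 127)*69 = -131*69 = -9039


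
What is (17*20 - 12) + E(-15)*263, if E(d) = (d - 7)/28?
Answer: 1699/14 ≈ 121.36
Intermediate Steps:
E(d) = -¼ + d/28 (E(d) = (-7 + d)*(1/28) = -¼ + d/28)
(17*20 - 12) + E(-15)*263 = (17*20 - 12) + (-¼ + (1/28)*(-15))*263 = (340 - 12) + (-¼ - 15/28)*263 = 328 - 11/14*263 = 328 - 2893/14 = 1699/14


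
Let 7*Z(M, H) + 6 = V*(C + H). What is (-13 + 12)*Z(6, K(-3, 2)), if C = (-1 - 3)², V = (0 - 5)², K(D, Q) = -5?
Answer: -269/7 ≈ -38.429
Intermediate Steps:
V = 25 (V = (-5)² = 25)
C = 16 (C = (-4)² = 16)
Z(M, H) = 394/7 + 25*H/7 (Z(M, H) = -6/7 + (25*(16 + H))/7 = -6/7 + (400 + 25*H)/7 = -6/7 + (400/7 + 25*H/7) = 394/7 + 25*H/7)
(-13 + 12)*Z(6, K(-3, 2)) = (-13 + 12)*(394/7 + (25/7)*(-5)) = -(394/7 - 125/7) = -1*269/7 = -269/7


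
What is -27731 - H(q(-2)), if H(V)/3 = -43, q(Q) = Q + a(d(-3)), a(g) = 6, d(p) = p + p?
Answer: -27602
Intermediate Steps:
d(p) = 2*p
q(Q) = 6 + Q (q(Q) = Q + 6 = 6 + Q)
H(V) = -129 (H(V) = 3*(-43) = -129)
-27731 - H(q(-2)) = -27731 - 1*(-129) = -27731 + 129 = -27602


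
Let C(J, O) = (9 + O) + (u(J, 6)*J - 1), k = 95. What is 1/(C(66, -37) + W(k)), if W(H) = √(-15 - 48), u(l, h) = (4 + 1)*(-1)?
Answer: -359/128944 - 3*I*√7/128944 ≈ -0.0027842 - 6.1556e-5*I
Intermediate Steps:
u(l, h) = -5 (u(l, h) = 5*(-1) = -5)
C(J, O) = 8 + O - 5*J (C(J, O) = (9 + O) + (-5*J - 1) = (9 + O) + (-1 - 5*J) = 8 + O - 5*J)
W(H) = 3*I*√7 (W(H) = √(-63) = 3*I*√7)
1/(C(66, -37) + W(k)) = 1/((8 - 37 - 5*66) + 3*I*√7) = 1/((8 - 37 - 330) + 3*I*√7) = 1/(-359 + 3*I*√7)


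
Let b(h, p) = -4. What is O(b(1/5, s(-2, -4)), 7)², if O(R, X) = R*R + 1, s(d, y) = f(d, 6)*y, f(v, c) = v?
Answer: 289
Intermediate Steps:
s(d, y) = d*y
O(R, X) = 1 + R² (O(R, X) = R² + 1 = 1 + R²)
O(b(1/5, s(-2, -4)), 7)² = (1 + (-4)²)² = (1 + 16)² = 17² = 289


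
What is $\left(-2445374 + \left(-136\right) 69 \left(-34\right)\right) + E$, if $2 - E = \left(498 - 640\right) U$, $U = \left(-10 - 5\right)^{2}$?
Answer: $-2094366$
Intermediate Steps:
$U = 225$ ($U = \left(-15\right)^{2} = 225$)
$E = 31952$ ($E = 2 - \left(498 - 640\right) 225 = 2 - \left(-142\right) 225 = 2 - -31950 = 2 + 31950 = 31952$)
$\left(-2445374 + \left(-136\right) 69 \left(-34\right)\right) + E = \left(-2445374 + \left(-136\right) 69 \left(-34\right)\right) + 31952 = \left(-2445374 - -319056\right) + 31952 = \left(-2445374 + 319056\right) + 31952 = -2126318 + 31952 = -2094366$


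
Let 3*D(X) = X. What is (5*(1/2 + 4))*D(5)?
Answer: 75/2 ≈ 37.500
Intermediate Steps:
D(X) = X/3
(5*(1/2 + 4))*D(5) = (5*(1/2 + 4))*((⅓)*5) = (5*(½ + 4))*(5/3) = (5*(9/2))*(5/3) = (45/2)*(5/3) = 75/2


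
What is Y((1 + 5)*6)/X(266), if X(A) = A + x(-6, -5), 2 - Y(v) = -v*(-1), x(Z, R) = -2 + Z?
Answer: -17/129 ≈ -0.13178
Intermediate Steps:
Y(v) = 2 - v (Y(v) = 2 - (-v)*(-1) = 2 - v)
X(A) = -8 + A (X(A) = A + (-2 - 6) = A - 8 = -8 + A)
Y((1 + 5)*6)/X(266) = (2 - (1 + 5)*6)/(-8 + 266) = (2 - 6*6)/258 = (2 - 1*36)*(1/258) = (2 - 36)*(1/258) = -34*1/258 = -17/129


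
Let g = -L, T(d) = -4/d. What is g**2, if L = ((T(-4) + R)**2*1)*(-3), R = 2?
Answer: 729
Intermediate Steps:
L = -27 (L = ((-4/(-4) + 2)**2*1)*(-3) = ((-4*(-1/4) + 2)**2*1)*(-3) = ((1 + 2)**2*1)*(-3) = (3**2*1)*(-3) = (9*1)*(-3) = 9*(-3) = -27)
g = 27 (g = -1*(-27) = 27)
g**2 = 27**2 = 729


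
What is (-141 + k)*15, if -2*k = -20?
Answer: -1965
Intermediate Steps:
k = 10 (k = -½*(-20) = 10)
(-141 + k)*15 = (-141 + 10)*15 = -131*15 = -1965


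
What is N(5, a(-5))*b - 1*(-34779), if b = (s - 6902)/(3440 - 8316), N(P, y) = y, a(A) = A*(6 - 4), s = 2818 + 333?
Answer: 84772447/2438 ≈ 34771.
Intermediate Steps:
s = 3151
a(A) = 2*A (a(A) = A*2 = 2*A)
b = 3751/4876 (b = (3151 - 6902)/(3440 - 8316) = -3751/(-4876) = -3751*(-1/4876) = 3751/4876 ≈ 0.76928)
N(5, a(-5))*b - 1*(-34779) = (2*(-5))*(3751/4876) - 1*(-34779) = -10*3751/4876 + 34779 = -18755/2438 + 34779 = 84772447/2438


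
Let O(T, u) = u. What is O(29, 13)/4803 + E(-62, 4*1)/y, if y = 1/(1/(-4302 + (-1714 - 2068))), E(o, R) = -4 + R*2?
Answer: 21470/9706863 ≈ 0.0022118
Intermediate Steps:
E(o, R) = -4 + 2*R
y = -8084 (y = 1/(1/(-4302 - 3782)) = 1/(1/(-8084)) = 1/(-1/8084) = -8084)
O(29, 13)/4803 + E(-62, 4*1)/y = 13/4803 + (-4 + 2*(4*1))/(-8084) = 13*(1/4803) + (-4 + 2*4)*(-1/8084) = 13/4803 + (-4 + 8)*(-1/8084) = 13/4803 + 4*(-1/8084) = 13/4803 - 1/2021 = 21470/9706863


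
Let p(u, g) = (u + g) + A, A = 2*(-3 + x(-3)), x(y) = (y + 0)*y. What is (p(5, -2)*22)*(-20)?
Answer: -6600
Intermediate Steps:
x(y) = y**2 (x(y) = y*y = y**2)
A = 12 (A = 2*(-3 + (-3)**2) = 2*(-3 + 9) = 2*6 = 12)
p(u, g) = 12 + g + u (p(u, g) = (u + g) + 12 = (g + u) + 12 = 12 + g + u)
(p(5, -2)*22)*(-20) = ((12 - 2 + 5)*22)*(-20) = (15*22)*(-20) = 330*(-20) = -6600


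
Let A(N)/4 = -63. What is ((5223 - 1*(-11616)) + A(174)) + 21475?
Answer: 38062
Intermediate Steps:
A(N) = -252 (A(N) = 4*(-63) = -252)
((5223 - 1*(-11616)) + A(174)) + 21475 = ((5223 - 1*(-11616)) - 252) + 21475 = ((5223 + 11616) - 252) + 21475 = (16839 - 252) + 21475 = 16587 + 21475 = 38062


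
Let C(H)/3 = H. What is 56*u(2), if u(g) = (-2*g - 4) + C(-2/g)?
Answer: -616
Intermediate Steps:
C(H) = 3*H
u(g) = -4 - 6/g - 2*g (u(g) = (-2*g - 4) + 3*(-2/g) = (-4 - 2*g) - 6/g = -4 - 6/g - 2*g)
56*u(2) = 56*(-4 - 6/2 - 2*2) = 56*(-4 - 6*½ - 4) = 56*(-4 - 3 - 4) = 56*(-11) = -616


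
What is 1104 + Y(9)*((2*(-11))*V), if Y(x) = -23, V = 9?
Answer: 5658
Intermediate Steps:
1104 + Y(9)*((2*(-11))*V) = 1104 - 23*2*(-11)*9 = 1104 - (-506)*9 = 1104 - 23*(-198) = 1104 + 4554 = 5658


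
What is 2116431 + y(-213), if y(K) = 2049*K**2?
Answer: 95077512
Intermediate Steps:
2116431 + y(-213) = 2116431 + 2049*(-213)**2 = 2116431 + 2049*45369 = 2116431 + 92961081 = 95077512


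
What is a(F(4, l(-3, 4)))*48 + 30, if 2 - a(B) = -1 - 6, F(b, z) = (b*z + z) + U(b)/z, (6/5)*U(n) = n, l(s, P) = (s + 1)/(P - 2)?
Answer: 462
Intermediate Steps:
l(s, P) = (1 + s)/(-2 + P)
U(n) = 5*n/6
F(b, z) = z + b*z + 5*b/(6*z) (F(b, z) = (b*z + z) + (5*b/6)/z = (z + b*z) + 5*b/(6*z) = z + b*z + 5*b/(6*z))
a(B) = 9 (a(B) = 2 - (-1 - 6) = 2 - 1*(-7) = 2 + 7 = 9)
a(F(4, l(-3, 4)))*48 + 30 = 9*48 + 30 = 432 + 30 = 462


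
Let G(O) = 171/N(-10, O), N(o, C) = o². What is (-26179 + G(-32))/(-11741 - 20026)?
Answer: 2617729/3176700 ≈ 0.82404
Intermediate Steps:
G(O) = 171/100 (G(O) = 171/((-10)²) = 171/100)
(-26179 + G(-32))/(-11741 - 20026) = (-26179 + 171/100)/(-11741 - 20026) = -2617729/100/(-31767) = -2617729/100*(-1/31767) = 2617729/3176700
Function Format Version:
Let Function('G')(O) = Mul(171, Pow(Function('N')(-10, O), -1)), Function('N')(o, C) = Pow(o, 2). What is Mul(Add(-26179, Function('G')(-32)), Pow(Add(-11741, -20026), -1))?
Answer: Rational(2617729, 3176700) ≈ 0.82404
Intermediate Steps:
Function('G')(O) = Rational(171, 100) (Function('G')(O) = Mul(171, Pow(Pow(-10, 2), -1)) = Mul(171, Pow(100, -1)) = Mul(171, Rational(1, 100)) = Rational(171, 100))
Mul(Add(-26179, Function('G')(-32)), Pow(Add(-11741, -20026), -1)) = Mul(Add(-26179, Rational(171, 100)), Pow(Add(-11741, -20026), -1)) = Mul(Rational(-2617729, 100), Pow(-31767, -1)) = Mul(Rational(-2617729, 100), Rational(-1, 31767)) = Rational(2617729, 3176700)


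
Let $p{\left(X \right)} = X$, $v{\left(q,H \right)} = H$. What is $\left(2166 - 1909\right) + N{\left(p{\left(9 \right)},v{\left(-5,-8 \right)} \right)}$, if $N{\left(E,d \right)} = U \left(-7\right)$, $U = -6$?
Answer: $299$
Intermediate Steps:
$N{\left(E,d \right)} = 42$ ($N{\left(E,d \right)} = \left(-6\right) \left(-7\right) = 42$)
$\left(2166 - 1909\right) + N{\left(p{\left(9 \right)},v{\left(-5,-8 \right)} \right)} = \left(2166 - 1909\right) + 42 = 257 + 42 = 299$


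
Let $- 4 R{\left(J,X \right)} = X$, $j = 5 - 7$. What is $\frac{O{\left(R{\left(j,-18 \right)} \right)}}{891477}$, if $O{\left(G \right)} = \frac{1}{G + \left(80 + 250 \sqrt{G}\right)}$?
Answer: $- \frac{338}{977450150403} + \frac{500 \sqrt{2}}{325816716801} \approx 1.8245 \cdot 10^{-9}$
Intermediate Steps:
$j = -2$ ($j = 5 - 7 = -2$)
$R{\left(J,X \right)} = - \frac{X}{4}$
$O{\left(G \right)} = \frac{1}{80 + G + 250 \sqrt{G}}$
$\frac{O{\left(R{\left(j,-18 \right)} \right)}}{891477} = \frac{1}{\left(80 - - \frac{9}{2} + 250 \sqrt{\left(- \frac{1}{4}\right) \left(-18\right)}\right) 891477} = \frac{1}{80 + \frac{9}{2} + 250 \sqrt{\frac{9}{2}}} \cdot \frac{1}{891477} = \frac{1}{80 + \frac{9}{2} + 250 \frac{3 \sqrt{2}}{2}} \cdot \frac{1}{891477} = \frac{1}{80 + \frac{9}{2} + 375 \sqrt{2}} \cdot \frac{1}{891477} = \frac{1}{\frac{169}{2} + 375 \sqrt{2}} \cdot \frac{1}{891477} = \frac{1}{891477 \left(\frac{169}{2} + 375 \sqrt{2}\right)}$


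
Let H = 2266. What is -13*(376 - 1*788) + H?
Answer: 7622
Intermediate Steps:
-13*(376 - 1*788) + H = -13*(376 - 1*788) + 2266 = -13*(376 - 788) + 2266 = -13*(-412) + 2266 = 5356 + 2266 = 7622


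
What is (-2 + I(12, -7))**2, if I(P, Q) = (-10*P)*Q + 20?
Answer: 736164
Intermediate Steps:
I(P, Q) = 20 - 10*P*Q (I(P, Q) = -10*P*Q + 20 = 20 - 10*P*Q)
(-2 + I(12, -7))**2 = (-2 + (20 - 10*12*(-7)))**2 = (-2 + (20 + 840))**2 = (-2 + 860)**2 = 858**2 = 736164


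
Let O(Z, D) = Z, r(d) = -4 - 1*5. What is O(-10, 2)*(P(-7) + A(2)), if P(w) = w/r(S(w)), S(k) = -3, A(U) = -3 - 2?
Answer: 380/9 ≈ 42.222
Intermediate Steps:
A(U) = -5
r(d) = -9 (r(d) = -4 - 5 = -9)
P(w) = -w/9 (P(w) = w/(-9) = w*(-1/9) = -w/9)
O(-10, 2)*(P(-7) + A(2)) = -10*(-1/9*(-7) - 5) = -10*(7/9 - 5) = -10*(-38/9) = 380/9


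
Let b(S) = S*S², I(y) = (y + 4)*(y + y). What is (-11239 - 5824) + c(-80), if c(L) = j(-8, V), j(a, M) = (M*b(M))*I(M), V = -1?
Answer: -17069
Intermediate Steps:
I(y) = 2*y*(4 + y) (I(y) = (4 + y)*(2*y) = 2*y*(4 + y))
b(S) = S³
j(a, M) = 2*M⁵*(4 + M) (j(a, M) = (M*M³)*(2*M*(4 + M)) = M⁴*(2*M*(4 + M)) = 2*M⁵*(4 + M))
c(L) = -6 (c(L) = 2*(-1)⁵*(4 - 1) = 2*(-1)*3 = -6)
(-11239 - 5824) + c(-80) = (-11239 - 5824) - 6 = -17063 - 6 = -17069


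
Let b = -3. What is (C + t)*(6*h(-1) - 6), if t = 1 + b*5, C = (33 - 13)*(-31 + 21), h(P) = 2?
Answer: -1284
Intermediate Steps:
C = -200 (C = 20*(-10) = -200)
t = -14 (t = 1 - 3*5 = 1 - 15 = -14)
(C + t)*(6*h(-1) - 6) = (-200 - 14)*(6*2 - 6) = -214*(12 - 6) = -214*6 = -1284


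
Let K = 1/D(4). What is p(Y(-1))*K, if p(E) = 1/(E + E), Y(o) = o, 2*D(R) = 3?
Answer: -⅓ ≈ -0.33333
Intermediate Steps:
D(R) = 3/2 (D(R) = (½)*3 = 3/2)
K = ⅔ (K = 1/(3/2) = ⅔ ≈ 0.66667)
p(E) = 1/(2*E)
p(Y(-1))*K = ((½)/(-1))*(⅔) = ((½)*(-1))*(⅔) = -½*⅔ = -⅓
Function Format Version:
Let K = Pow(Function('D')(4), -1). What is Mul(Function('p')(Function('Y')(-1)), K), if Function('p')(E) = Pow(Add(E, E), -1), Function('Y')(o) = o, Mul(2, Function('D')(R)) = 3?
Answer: Rational(-1, 3) ≈ -0.33333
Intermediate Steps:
Function('D')(R) = Rational(3, 2) (Function('D')(R) = Mul(Rational(1, 2), 3) = Rational(3, 2))
K = Rational(2, 3) (K = Pow(Rational(3, 2), -1) = Rational(2, 3) ≈ 0.66667)
Function('p')(E) = Mul(Rational(1, 2), Pow(E, -1)) (Function('p')(E) = Pow(Mul(2, E), -1) = Mul(Rational(1, 2), Pow(E, -1)))
Mul(Function('p')(Function('Y')(-1)), K) = Mul(Mul(Rational(1, 2), Pow(-1, -1)), Rational(2, 3)) = Mul(Mul(Rational(1, 2), -1), Rational(2, 3)) = Mul(Rational(-1, 2), Rational(2, 3)) = Rational(-1, 3)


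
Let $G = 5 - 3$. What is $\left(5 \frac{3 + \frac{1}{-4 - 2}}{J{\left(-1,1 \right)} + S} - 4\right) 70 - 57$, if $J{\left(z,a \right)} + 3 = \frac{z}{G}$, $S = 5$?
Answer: $\frac{2917}{9} \approx 324.11$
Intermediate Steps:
$G = 2$
$J{\left(z,a \right)} = -3 + \frac{z}{2}$
$\left(5 \frac{3 + \frac{1}{-4 - 2}}{J{\left(-1,1 \right)} + S} - 4\right) 70 - 57 = \left(5 \frac{3 + \frac{1}{-4 - 2}}{\left(-3 + \frac{1}{2} \left(-1\right)\right) + 5} - 4\right) 70 - 57 = \left(5 \frac{3 + \frac{1}{-6}}{\left(-3 - \frac{1}{2}\right) + 5} - 4\right) 70 - 57 = \left(5 \frac{3 - \frac{1}{6}}{- \frac{7}{2} + 5} - 4\right) 70 - 57 = \left(5 \frac{17}{6 \cdot \frac{3}{2}} - 4\right) 70 - 57 = \left(5 \cdot \frac{17}{6} \cdot \frac{2}{3} - 4\right) 70 - 57 = \left(5 \cdot \frac{17}{9} - 4\right) 70 - 57 = \left(\frac{85}{9} - 4\right) 70 - 57 = \frac{49}{9} \cdot 70 - 57 = \frac{3430}{9} - 57 = \frac{2917}{9}$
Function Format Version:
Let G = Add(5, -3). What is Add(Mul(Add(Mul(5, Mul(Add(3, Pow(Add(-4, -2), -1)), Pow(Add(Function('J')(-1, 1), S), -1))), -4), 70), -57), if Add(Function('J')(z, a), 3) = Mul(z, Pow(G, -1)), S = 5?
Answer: Rational(2917, 9) ≈ 324.11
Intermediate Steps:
G = 2
Function('J')(z, a) = Add(-3, Mul(Rational(1, 2), z)) (Function('J')(z, a) = Add(-3, Mul(z, Pow(2, -1))) = Add(-3, Mul(z, Rational(1, 2))) = Add(-3, Mul(Rational(1, 2), z)))
Add(Mul(Add(Mul(5, Mul(Add(3, Pow(Add(-4, -2), -1)), Pow(Add(Function('J')(-1, 1), S), -1))), -4), 70), -57) = Add(Mul(Add(Mul(5, Mul(Add(3, Pow(Add(-4, -2), -1)), Pow(Add(Add(-3, Mul(Rational(1, 2), -1)), 5), -1))), -4), 70), -57) = Add(Mul(Add(Mul(5, Mul(Add(3, Pow(-6, -1)), Pow(Add(Add(-3, Rational(-1, 2)), 5), -1))), -4), 70), -57) = Add(Mul(Add(Mul(5, Mul(Add(3, Rational(-1, 6)), Pow(Add(Rational(-7, 2), 5), -1))), -4), 70), -57) = Add(Mul(Add(Mul(5, Mul(Rational(17, 6), Pow(Rational(3, 2), -1))), -4), 70), -57) = Add(Mul(Add(Mul(5, Mul(Rational(17, 6), Rational(2, 3))), -4), 70), -57) = Add(Mul(Add(Mul(5, Rational(17, 9)), -4), 70), -57) = Add(Mul(Add(Rational(85, 9), -4), 70), -57) = Add(Mul(Rational(49, 9), 70), -57) = Add(Rational(3430, 9), -57) = Rational(2917, 9)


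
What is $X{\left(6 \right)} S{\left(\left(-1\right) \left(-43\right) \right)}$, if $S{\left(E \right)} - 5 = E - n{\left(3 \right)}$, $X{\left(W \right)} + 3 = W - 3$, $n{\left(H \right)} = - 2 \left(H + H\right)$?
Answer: $0$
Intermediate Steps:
$n{\left(H \right)} = - 4 H$ ($n{\left(H \right)} = - 2 \cdot 2 H = - 4 H$)
$X{\left(W \right)} = -6 + W$ ($X{\left(W \right)} = -3 + \left(W - 3\right) = -3 + \left(-3 + W\right) = -6 + W$)
$S{\left(E \right)} = 17 + E$ ($S{\left(E \right)} = 5 + \left(E - \left(-4\right) 3\right) = 5 + \left(E - -12\right) = 5 + \left(E + 12\right) = 5 + \left(12 + E\right) = 17 + E$)
$X{\left(6 \right)} S{\left(\left(-1\right) \left(-43\right) \right)} = \left(-6 + 6\right) \left(17 - -43\right) = 0 \left(17 + 43\right) = 0 \cdot 60 = 0$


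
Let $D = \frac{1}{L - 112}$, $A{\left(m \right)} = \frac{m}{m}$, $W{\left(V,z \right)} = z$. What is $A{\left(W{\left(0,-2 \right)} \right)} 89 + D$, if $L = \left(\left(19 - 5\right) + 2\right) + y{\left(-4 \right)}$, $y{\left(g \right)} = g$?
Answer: $\frac{8899}{100} \approx 88.99$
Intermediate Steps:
$A{\left(m \right)} = 1$
$L = 12$ ($L = \left(\left(19 - 5\right) + 2\right) - 4 = \left(14 + 2\right) - 4 = 16 - 4 = 12$)
$D = - \frac{1}{100}$ ($D = \frac{1}{12 - 112} = \frac{1}{-100} = - \frac{1}{100} \approx -0.01$)
$A{\left(W{\left(0,-2 \right)} \right)} 89 + D = 1 \cdot 89 - \frac{1}{100} = 89 - \frac{1}{100} = \frac{8899}{100}$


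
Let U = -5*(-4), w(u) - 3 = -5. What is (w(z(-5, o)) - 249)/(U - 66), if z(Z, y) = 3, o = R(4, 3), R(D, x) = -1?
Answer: 251/46 ≈ 5.4565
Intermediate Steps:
o = -1
w(u) = -2 (w(u) = 3 - 5 = -2)
U = 20
(w(z(-5, o)) - 249)/(U - 66) = (-2 - 249)/(20 - 66) = -251/(-46) = -251*(-1/46) = 251/46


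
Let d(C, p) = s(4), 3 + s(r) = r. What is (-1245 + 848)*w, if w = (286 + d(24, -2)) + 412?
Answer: -277503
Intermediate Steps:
s(r) = -3 + r
d(C, p) = 1 (d(C, p) = -3 + 4 = 1)
w = 699 (w = (286 + 1) + 412 = 287 + 412 = 699)
(-1245 + 848)*w = (-1245 + 848)*699 = -397*699 = -277503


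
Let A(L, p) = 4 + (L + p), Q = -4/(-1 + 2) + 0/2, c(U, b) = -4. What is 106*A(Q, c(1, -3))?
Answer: -424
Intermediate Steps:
Q = -4 (Q = -4/1 + 0*(½) = -4*1 + 0 = -4 + 0 = -4)
A(L, p) = 4 + L + p
106*A(Q, c(1, -3)) = 106*(4 - 4 - 4) = 106*(-4) = -424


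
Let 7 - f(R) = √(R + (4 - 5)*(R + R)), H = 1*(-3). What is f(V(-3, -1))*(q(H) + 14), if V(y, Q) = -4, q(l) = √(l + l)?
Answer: 70 + 5*I*√6 ≈ 70.0 + 12.247*I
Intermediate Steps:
H = -3
q(l) = √2*√l (q(l) = √(2*l) = √2*√l)
f(R) = 7 - √(-R) (f(R) = 7 - √(R + (4 - 5)*(R + R)) = 7 - √(R - 2*R) = 7 - √(-R))
f(V(-3, -1))*(q(H) + 14) = (7 - √(-1*(-4)))*(√2*√(-3) + 14) = (7 - √4)*(√2*(I*√3) + 14) = (7 - 1*2)*(I*√6 + 14) = (7 - 2)*(14 + I*√6) = 5*(14 + I*√6) = 70 + 5*I*√6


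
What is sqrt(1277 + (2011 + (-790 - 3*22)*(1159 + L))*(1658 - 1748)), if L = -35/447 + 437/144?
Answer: sqrt(1983379834642)/149 ≈ 9451.8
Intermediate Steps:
L = 63433/21456 (L = -35*1/447 + 437*(1/144) = -35/447 + 437/144 = 63433/21456 ≈ 2.9564)
sqrt(1277 + (2011 + (-790 - 3*22)*(1159 + L))*(1658 - 1748)) = sqrt(1277 + (2011 + (-790 - 3*22)*(1159 + 63433/21456))*(1658 - 1748)) = sqrt(1277 + (2011 + (-790 - 66)*(24930937/21456))*(-90)) = sqrt(1277 + (2011 - 856*24930937/21456)*(-90)) = sqrt(1277 + (2011 - 2667610259/2682)*(-90)) = sqrt(1277 - 2662216757/2682*(-90)) = sqrt(1277 + 13311083785/149) = sqrt(13311274058/149) = sqrt(1983379834642)/149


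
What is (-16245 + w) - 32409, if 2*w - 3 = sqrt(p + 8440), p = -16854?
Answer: -97305/2 + I*sqrt(8414)/2 ≈ -48653.0 + 45.864*I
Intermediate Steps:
w = 3/2 + I*sqrt(8414)/2 (w = 3/2 + sqrt(-16854 + 8440)/2 = 3/2 + sqrt(-8414)/2 = 3/2 + (I*sqrt(8414))/2 = 3/2 + I*sqrt(8414)/2 ≈ 1.5 + 45.864*I)
(-16245 + w) - 32409 = (-16245 + (3/2 + I*sqrt(8414)/2)) - 32409 = (-32487/2 + I*sqrt(8414)/2) - 32409 = -97305/2 + I*sqrt(8414)/2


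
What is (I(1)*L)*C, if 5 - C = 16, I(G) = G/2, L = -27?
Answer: 297/2 ≈ 148.50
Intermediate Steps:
I(G) = G/2 (I(G) = G*(½) = G/2)
C = -11 (C = 5 - 1*16 = 5 - 16 = -11)
(I(1)*L)*C = (((½)*1)*(-27))*(-11) = ((½)*(-27))*(-11) = -27/2*(-11) = 297/2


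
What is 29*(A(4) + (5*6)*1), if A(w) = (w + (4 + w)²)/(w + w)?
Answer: 2233/2 ≈ 1116.5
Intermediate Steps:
A(w) = (w + (4 + w)²)/(2*w) (A(w) = (w + (4 + w)²)/((2*w)) = (w + (4 + w)²)*(1/(2*w)) = (w + (4 + w)²)/(2*w))
29*(A(4) + (5*6)*1) = 29*((½)*(4 + (4 + 4)²)/4 + (5*6)*1) = 29*((½)*(¼)*(4 + 8²) + 30*1) = 29*((½)*(¼)*(4 + 64) + 30) = 29*((½)*(¼)*68 + 30) = 29*(17/2 + 30) = 29*(77/2) = 2233/2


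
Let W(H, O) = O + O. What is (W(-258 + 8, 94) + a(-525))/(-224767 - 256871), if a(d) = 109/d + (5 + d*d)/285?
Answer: -1280031/533815450 ≈ -0.0023979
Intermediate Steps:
a(d) = 1/57 + 109/d + d²/285 (a(d) = 109/d + (5 + d²)*(1/285) = 109/d + (1/57 + d²/285) = 1/57 + 109/d + d²/285)
W(H, O) = 2*O
(W(-258 + 8, 94) + a(-525))/(-224767 - 256871) = (2*94 + (1/285)*(31065 - 525*(5 + (-525)²))/(-525))/(-224767 - 256871) = (188 + (1/285)*(-1/525)*(31065 - 525*(5 + 275625)))/(-481638) = (188 + (1/285)*(-1/525)*(31065 - 525*275630))*(-1/481638) = (188 + (1/285)*(-1/525)*(31065 - 144705750))*(-1/481638) = (188 + (1/285)*(-1/525)*(-144674685))*(-1/481638) = (188 + 3214993/3325)*(-1/481638) = (3840093/3325)*(-1/481638) = -1280031/533815450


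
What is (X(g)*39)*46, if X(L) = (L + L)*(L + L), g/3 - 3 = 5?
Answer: 4133376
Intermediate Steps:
g = 24 (g = 9 + 3*5 = 9 + 15 = 24)
X(L) = 4*L² (X(L) = (2*L)*(2*L) = 4*L²)
(X(g)*39)*46 = ((4*24²)*39)*46 = ((4*576)*39)*46 = (2304*39)*46 = 89856*46 = 4133376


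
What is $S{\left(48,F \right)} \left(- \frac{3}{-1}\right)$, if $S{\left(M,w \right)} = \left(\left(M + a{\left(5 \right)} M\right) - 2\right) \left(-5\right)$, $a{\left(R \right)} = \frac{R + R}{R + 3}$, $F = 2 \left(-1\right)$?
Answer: $-1590$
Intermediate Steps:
$F = -2$
$a{\left(R \right)} = \frac{2 R}{3 + R}$
$S{\left(M,w \right)} = 10 - \frac{45 M}{4}$ ($S{\left(M,w \right)} = \left(\left(M + 2 \cdot 5 \frac{1}{3 + 5} M\right) - 2\right) \left(-5\right) = \left(\left(M + 2 \cdot 5 \cdot \frac{1}{8} M\right) - 2\right) \left(-5\right) = \left(\left(M + \frac{5 M}{4}\right) - 2\right) \left(-5\right) = \left(\frac{9 M}{4} - 2\right) \left(-5\right) = \left(-2 + \frac{9 M}{4}\right) \left(-5\right) = 10 - \frac{45 M}{4}$)
$S{\left(48,F \right)} \left(- \frac{3}{-1}\right) = \left(10 - 540\right) \left(- \frac{3}{-1}\right) = \left(10 - 540\right) \left(\left(-3\right) \left(-1\right)\right) = \left(-530\right) 3 = -1590$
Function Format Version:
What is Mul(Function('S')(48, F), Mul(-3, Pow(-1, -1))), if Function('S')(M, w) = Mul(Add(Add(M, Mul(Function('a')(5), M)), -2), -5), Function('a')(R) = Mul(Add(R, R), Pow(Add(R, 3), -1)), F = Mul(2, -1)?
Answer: -1590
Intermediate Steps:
F = -2
Function('a')(R) = Mul(2, R, Pow(Add(3, R), -1)) (Function('a')(R) = Mul(Mul(2, R), Pow(Add(3, R), -1)) = Mul(2, R, Pow(Add(3, R), -1)))
Function('S')(M, w) = Add(10, Mul(Rational(-45, 4), M)) (Function('S')(M, w) = Mul(Add(Add(M, Mul(Mul(2, 5, Pow(Add(3, 5), -1)), M)), -2), -5) = Mul(Add(Add(M, Mul(Mul(2, 5, Pow(8, -1)), M)), -2), -5) = Mul(Add(Add(M, Mul(Mul(2, 5, Rational(1, 8)), M)), -2), -5) = Mul(Add(Add(M, Mul(Rational(5, 4), M)), -2), -5) = Mul(Add(Mul(Rational(9, 4), M), -2), -5) = Mul(Add(-2, Mul(Rational(9, 4), M)), -5) = Add(10, Mul(Rational(-45, 4), M)))
Mul(Function('S')(48, F), Mul(-3, Pow(-1, -1))) = Mul(Add(10, Mul(Rational(-45, 4), 48)), Mul(-3, Pow(-1, -1))) = Mul(Add(10, -540), Mul(-3, -1)) = Mul(-530, 3) = -1590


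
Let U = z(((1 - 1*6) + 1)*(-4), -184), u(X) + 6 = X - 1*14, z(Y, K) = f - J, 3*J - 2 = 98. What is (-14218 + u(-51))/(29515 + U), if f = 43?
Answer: -42867/88574 ≈ -0.48397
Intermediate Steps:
J = 100/3 (J = 2/3 + (1/3)*98 = 2/3 + 98/3 = 100/3 ≈ 33.333)
z(Y, K) = 29/3 (z(Y, K) = 43 - 1*100/3 = 43 - 100/3 = 29/3)
u(X) = -20 + X (u(X) = -6 + (X - 1*14) = -6 + (X - 14) = -6 + (-14 + X) = -20 + X)
U = 29/3 ≈ 9.6667
(-14218 + u(-51))/(29515 + U) = (-14218 + (-20 - 51))/(29515 + 29/3) = (-14218 - 71)/(88574/3) = -14289*3/88574 = -42867/88574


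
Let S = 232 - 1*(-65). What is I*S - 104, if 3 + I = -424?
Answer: -126923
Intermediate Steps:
I = -427 (I = -3 - 424 = -427)
S = 297 (S = 232 + 65 = 297)
I*S - 104 = -427*297 - 104 = -126819 - 104 = -126923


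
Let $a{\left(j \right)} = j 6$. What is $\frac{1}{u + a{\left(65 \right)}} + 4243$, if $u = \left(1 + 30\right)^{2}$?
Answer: $\frac{5732294}{1351} \approx 4243.0$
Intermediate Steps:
$u = 961$ ($u = 31^{2} = 961$)
$a{\left(j \right)} = 6 j$
$\frac{1}{u + a{\left(65 \right)}} + 4243 = \frac{1}{961 + 6 \cdot 65} + 4243 = \frac{1}{961 + 390} + 4243 = \frac{1}{1351} + 4243 = \frac{5732294}{1351}$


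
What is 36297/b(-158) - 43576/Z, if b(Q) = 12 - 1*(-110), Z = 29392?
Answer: 33172661/112057 ≈ 296.03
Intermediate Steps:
b(Q) = 122 (b(Q) = 12 + 110 = 122)
36297/b(-158) - 43576/Z = 36297/122 - 43576/29392 = 36297*(1/122) - 43576*1/29392 = 36297/122 - 5447/3674 = 33172661/112057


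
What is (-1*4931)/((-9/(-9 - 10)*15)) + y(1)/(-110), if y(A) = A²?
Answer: -412237/594 ≈ -694.00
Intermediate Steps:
(-1*4931)/((-9/(-9 - 10)*15)) + y(1)/(-110) = (-1*4931)/((-9/(-9 - 10)*15)) + 1²/(-110) = -4931/(-9/(-19)*15) + 1*(-1/110) = -4931/(-9*(-1/19)*15) - 1/110 = -4931/((9/19)*15) - 1/110 = -4931/135/19 - 1/110 = -4931*19/135 - 1/110 = -93689/135 - 1/110 = -412237/594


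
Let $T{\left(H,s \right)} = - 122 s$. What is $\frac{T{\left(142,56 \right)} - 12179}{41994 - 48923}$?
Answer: $\frac{19011}{6929} \approx 2.7437$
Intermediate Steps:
$\frac{T{\left(142,56 \right)} - 12179}{41994 - 48923} = \frac{\left(-122\right) 56 - 12179}{41994 - 48923} = \frac{-6832 - 12179}{-6929} = \left(-19011\right) \left(- \frac{1}{6929}\right) = \frac{19011}{6929}$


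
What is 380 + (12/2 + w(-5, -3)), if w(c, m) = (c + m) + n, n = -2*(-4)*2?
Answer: 394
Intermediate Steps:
n = 16 (n = 8*2 = 16)
w(c, m) = 16 + c + m (w(c, m) = (c + m) + 16 = 16 + c + m)
380 + (12/2 + w(-5, -3)) = 380 + (12/2 + (16 - 5 - 3)) = 380 + (12*(½) + 8) = 380 + (6 + 8) = 380 + 14 = 394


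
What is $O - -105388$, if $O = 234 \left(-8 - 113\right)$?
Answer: $77074$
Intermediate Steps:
$O = -28314$ ($O = 234 \left(-121\right) = -28314$)
$O - -105388 = -28314 - -105388 = -28314 + 105388 = 77074$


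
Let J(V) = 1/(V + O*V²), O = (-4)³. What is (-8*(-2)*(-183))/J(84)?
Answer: 1321992000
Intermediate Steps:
O = -64
J(V) = 1/(V - 64*V²)
(-8*(-2)*(-183))/J(84) = (-8*(-2)*(-183))/((-1/(84*(-1 + 64*84)))) = (16*(-183))/((-1*1/84/(-1 + 5376))) = -2928/((-1*1/84/5375)) = -2928/((-1*1/84*1/5375)) = -2928/(-1/451500) = -2928*(-451500) = 1321992000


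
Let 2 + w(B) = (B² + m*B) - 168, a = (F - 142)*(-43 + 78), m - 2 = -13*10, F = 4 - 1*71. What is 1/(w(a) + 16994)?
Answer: 1/54462369 ≈ 1.8361e-8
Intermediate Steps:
F = -67 (F = 4 - 71 = -67)
m = -128 (m = 2 - 13*10 = 2 - 130 = -128)
a = -7315 (a = (-67 - 142)*(-43 + 78) = -209*35 = -7315)
w(B) = -170 + B² - 128*B (w(B) = -2 + ((B² - 128*B) - 168) = -2 + (-168 + B² - 128*B) = -170 + B² - 128*B)
1/(w(a) + 16994) = 1/((-170 + (-7315)² - 128*(-7315)) + 16994) = 1/((-170 + 53509225 + 936320) + 16994) = 1/(54445375 + 16994) = 1/54462369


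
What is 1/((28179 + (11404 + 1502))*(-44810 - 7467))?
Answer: -1/2147800545 ≈ -4.6559e-10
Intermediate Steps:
1/((28179 + (11404 + 1502))*(-44810 - 7467)) = 1/((28179 + 12906)*(-52277)) = 1/(41085*(-52277)) = 1/(-2147800545) = -1/2147800545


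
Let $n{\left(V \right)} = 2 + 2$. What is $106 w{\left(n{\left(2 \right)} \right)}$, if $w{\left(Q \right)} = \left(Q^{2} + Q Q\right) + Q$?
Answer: $3816$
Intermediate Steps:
$n{\left(V \right)} = 4$
$w{\left(Q \right)} = Q + 2 Q^{2}$ ($w{\left(Q \right)} = \left(Q^{2} + Q^{2}\right) + Q = 2 Q^{2} + Q = Q + 2 Q^{2}$)
$106 w{\left(n{\left(2 \right)} \right)} = 106 \cdot 4 \left(1 + 2 \cdot 4\right) = 106 \cdot 4 \left(1 + 8\right) = 106 \cdot 4 \cdot 9 = 106 \cdot 36 = 3816$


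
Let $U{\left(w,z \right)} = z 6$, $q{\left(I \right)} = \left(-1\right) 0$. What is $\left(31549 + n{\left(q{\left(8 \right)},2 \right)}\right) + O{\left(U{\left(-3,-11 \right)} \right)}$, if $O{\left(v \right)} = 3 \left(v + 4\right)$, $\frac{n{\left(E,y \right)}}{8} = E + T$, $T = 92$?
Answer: $32099$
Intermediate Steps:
$q{\left(I \right)} = 0$
$U{\left(w,z \right)} = 6 z$
$n{\left(E,y \right)} = 736 + 8 E$ ($n{\left(E,y \right)} = 8 \left(E + 92\right) = 8 \left(92 + E\right) = 736 + 8 E$)
$O{\left(v \right)} = 12 + 3 v$ ($O{\left(v \right)} = 3 \left(4 + v\right) = 12 + 3 v$)
$\left(31549 + n{\left(q{\left(8 \right)},2 \right)}\right) + O{\left(U{\left(-3,-11 \right)} \right)} = \left(31549 + \left(736 + 8 \cdot 0\right)\right) + \left(12 + 3 \cdot 6 \left(-11\right)\right) = \left(31549 + \left(736 + 0\right)\right) + \left(12 + 3 \left(-66\right)\right) = \left(31549 + 736\right) + \left(12 - 198\right) = 32285 - 186 = 32099$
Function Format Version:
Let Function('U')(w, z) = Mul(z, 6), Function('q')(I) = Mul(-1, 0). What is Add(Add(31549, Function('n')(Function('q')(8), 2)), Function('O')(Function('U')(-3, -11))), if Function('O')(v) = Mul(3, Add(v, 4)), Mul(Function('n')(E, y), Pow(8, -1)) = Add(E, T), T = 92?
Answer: 32099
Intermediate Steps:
Function('q')(I) = 0
Function('U')(w, z) = Mul(6, z)
Function('n')(E, y) = Add(736, Mul(8, E)) (Function('n')(E, y) = Mul(8, Add(E, 92)) = Mul(8, Add(92, E)) = Add(736, Mul(8, E)))
Function('O')(v) = Add(12, Mul(3, v)) (Function('O')(v) = Mul(3, Add(4, v)) = Add(12, Mul(3, v)))
Add(Add(31549, Function('n')(Function('q')(8), 2)), Function('O')(Function('U')(-3, -11))) = Add(Add(31549, Add(736, Mul(8, 0))), Add(12, Mul(3, Mul(6, -11)))) = Add(Add(31549, Add(736, 0)), Add(12, Mul(3, -66))) = Add(Add(31549, 736), Add(12, -198)) = Add(32285, -186) = 32099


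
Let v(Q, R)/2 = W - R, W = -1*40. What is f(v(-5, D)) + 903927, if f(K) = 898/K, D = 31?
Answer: 64178368/71 ≈ 9.0392e+5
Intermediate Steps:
W = -40
v(Q, R) = -80 - 2*R (v(Q, R) = 2*(-40 - R) = -80 - 2*R)
f(v(-5, D)) + 903927 = 898/(-80 - 2*31) + 903927 = 898/(-80 - 62) + 903927 = 898/(-142) + 903927 = 898*(-1/142) + 903927 = -449/71 + 903927 = 64178368/71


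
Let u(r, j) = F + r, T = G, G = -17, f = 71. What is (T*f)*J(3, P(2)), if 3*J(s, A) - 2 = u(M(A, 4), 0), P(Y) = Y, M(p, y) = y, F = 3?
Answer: -3621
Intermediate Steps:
T = -17
u(r, j) = 3 + r
J(s, A) = 3 (J(s, A) = ⅔ + (3 + 4)/3 = ⅔ + (⅓)*7 = ⅔ + 7/3 = 3)
(T*f)*J(3, P(2)) = -17*71*3 = -1207*3 = -3621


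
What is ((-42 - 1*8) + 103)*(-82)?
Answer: -4346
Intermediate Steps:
((-42 - 1*8) + 103)*(-82) = ((-42 - 8) + 103)*(-82) = (-50 + 103)*(-82) = 53*(-82) = -4346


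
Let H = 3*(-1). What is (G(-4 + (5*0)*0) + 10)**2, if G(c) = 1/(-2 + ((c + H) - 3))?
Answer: 14161/144 ≈ 98.340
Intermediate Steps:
H = -3
G(c) = 1/(-8 + c) (G(c) = 1/(-2 + ((c - 3) - 3)) = 1/(-2 + ((-3 + c) - 3)) = 1/(-2 + (-6 + c)) = 1/(-8 + c))
(G(-4 + (5*0)*0) + 10)**2 = (1/(-8 + (-4 + (5*0)*0)) + 10)**2 = (1/(-8 + (-4 + 0*0)) + 10)**2 = (1/(-8 + (-4 + 0)) + 10)**2 = (1/(-8 - 4) + 10)**2 = (1/(-12) + 10)**2 = (-1/12 + 10)**2 = (119/12)**2 = 14161/144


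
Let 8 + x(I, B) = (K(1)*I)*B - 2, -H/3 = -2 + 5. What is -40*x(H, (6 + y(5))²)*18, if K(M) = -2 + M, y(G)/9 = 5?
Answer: -16847280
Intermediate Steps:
H = -9 (H = -3*(-2 + 5) = -3*3 = -9)
y(G) = 45 (y(G) = 9*5 = 45)
x(I, B) = -10 - B*I (x(I, B) = -8 + (((-2 + 1)*I)*B - 2) = -8 + ((-I)*B - 2) = -8 + (-B*I - 2) = -8 + (-2 - B*I) = -10 - B*I)
-40*x(H, (6 + y(5))²)*18 = -40*(-10 - 1*(6 + 45)²*(-9))*18 = -40*(-10 - 1*51²*(-9))*18 = -40*(-10 - 1*2601*(-9))*18 = -40*(-10 + 23409)*18 = -40*23399*18 = -935960*18 = -16847280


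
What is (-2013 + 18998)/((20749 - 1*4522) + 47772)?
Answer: 16985/63999 ≈ 0.26539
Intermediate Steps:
(-2013 + 18998)/((20749 - 1*4522) + 47772) = 16985/((20749 - 4522) + 47772) = 16985/(16227 + 47772) = 16985/63999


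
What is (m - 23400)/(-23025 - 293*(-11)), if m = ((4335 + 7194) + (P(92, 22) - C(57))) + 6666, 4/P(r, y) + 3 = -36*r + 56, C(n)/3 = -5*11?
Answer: 8212682/32267359 ≈ 0.25452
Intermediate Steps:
C(n) = -165 (C(n) = 3*(-5*11) = 3*(-55) = -165)
P(r, y) = 4/(53 - 36*r) (P(r, y) = 4/(-3 + (-36*r + 56)) = 4/(-3 + (56 - 36*r)) = 4/(53 - 36*r))
m = 59835236/3259 (m = ((4335 + 7194) + (-4/(-53 + 36*92) - 1*(-165))) + 6666 = (11529 + (-4/(-53 + 3312) + 165)) + 6666 = (11529 + (-4/3259 + 165)) + 6666 = (11529 + 537731/3259) + 6666 = 38110742/3259 + 6666 = 59835236/3259 ≈ 18360.)
(m - 23400)/(-23025 - 293*(-11)) = (59835236/3259 - 23400)/(-23025 - 293*(-11)) = -16425364/(3259*(-23025 + 3223)) = -16425364/3259/(-19802) = -16425364/3259*(-1/19802) = 8212682/32267359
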